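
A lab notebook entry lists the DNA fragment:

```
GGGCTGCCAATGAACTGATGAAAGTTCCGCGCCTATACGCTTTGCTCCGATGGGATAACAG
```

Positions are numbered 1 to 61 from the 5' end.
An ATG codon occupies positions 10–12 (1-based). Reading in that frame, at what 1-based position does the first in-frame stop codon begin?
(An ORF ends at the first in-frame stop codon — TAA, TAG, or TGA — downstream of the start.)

Codons from position 10: ATG (10–12), AAC (13–15), TGA (16–18).
TGA is a stop codon; it begins at position 16.

16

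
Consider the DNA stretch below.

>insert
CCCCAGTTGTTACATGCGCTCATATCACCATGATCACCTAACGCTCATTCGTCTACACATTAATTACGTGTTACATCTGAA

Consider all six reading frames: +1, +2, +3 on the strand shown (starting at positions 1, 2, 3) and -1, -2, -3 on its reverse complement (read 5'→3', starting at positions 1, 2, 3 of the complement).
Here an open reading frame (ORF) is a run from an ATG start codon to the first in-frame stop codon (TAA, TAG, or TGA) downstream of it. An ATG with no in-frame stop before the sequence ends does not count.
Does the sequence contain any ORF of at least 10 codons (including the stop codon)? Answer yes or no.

Reverse complement (5'→3'): TTCAGATGTAACACGTAATTAATGTGTAGACGAATGAGCGTTAGGTGATCATGGTGATATGAGCGCATGTAACAACTGGGG
Frame +1: CCC CAG TTG TTA CAT GCG CTC ATA TCA CCA TGA TCA CCT AAC GCT CAT TCG TCT ACA CAT TAA TTA CGT GTT ACA TCT GAA — no ATG→stop ORF.
Frame +2: CCC AGT TGT TAC ATG CGC TCA TAT CAC CAT GAT CAC CTA ACG CTC ATT CGT CTA CAC ATT AAT TAC GTG TTA CAT CTG — no ATG→stop ORF.
Frame +3: CCA GTT GTT ACA TGC GCT CAT ATC ACC ATG ATC ACC TAA CGC TCA TTC GTC TAC ACA TTA ATT ACG TGT TAC ATC TGA — ATG at 30, stop TAA at 39 → 12 nt.
Frame -1: TTC AGA TGT AAC ACG TAA TTA ATG TGT AGA CGA ATG AGC GTT AGG TGA TCA TGG TGA TAT GAG CGC ATG TAA CAA CTG GGG — ATG at 22, stop TGA at 46 → 27 nt; ATG at 34, stop TGA at 46 → 15 nt; ATG at 67, stop TAA at 70 → 6 nt.
Frame -2: TCA GAT GTA ACA CGT AAT TAA TGT GTA GAC GAA TGA GCG TTA GGT GAT CAT GGT GAT ATG AGC GCA TGT AAC AAC TGG — no ATG→stop ORF.
Frame -3: CAG ATG TAA CAC GTA ATT AAT GTG TAG ACG AAT GAG CGT TAG GTG ATC ATG GTG ATA TGA GCG CAT GTA ACA ACT GGG — ATG at 6, stop TAA at 9 → 6 nt; ATG at 51, stop TGA at 60 → 12 nt.
Largest ORF found is 9 codons < 10, so no.

no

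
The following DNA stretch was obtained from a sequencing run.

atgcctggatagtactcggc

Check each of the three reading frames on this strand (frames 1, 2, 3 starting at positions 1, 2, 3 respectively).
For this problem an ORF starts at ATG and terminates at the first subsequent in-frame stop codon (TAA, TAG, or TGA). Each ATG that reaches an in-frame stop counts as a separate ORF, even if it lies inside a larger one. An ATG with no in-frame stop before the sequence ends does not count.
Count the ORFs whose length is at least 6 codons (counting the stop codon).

0

Frame 1: ATG CCT GGA TAG TAC TCG — ATG at 1, stop TAG at 10 → 12 nt.
Frame 2: TGC CTG GAT AGT ACT CGG — no ATG→stop ORF.
Frame 3: GCC TGG ATA GTA CTC GGC — no ATG→stop ORF.
No ORF reaches 6 codons. Count = 0.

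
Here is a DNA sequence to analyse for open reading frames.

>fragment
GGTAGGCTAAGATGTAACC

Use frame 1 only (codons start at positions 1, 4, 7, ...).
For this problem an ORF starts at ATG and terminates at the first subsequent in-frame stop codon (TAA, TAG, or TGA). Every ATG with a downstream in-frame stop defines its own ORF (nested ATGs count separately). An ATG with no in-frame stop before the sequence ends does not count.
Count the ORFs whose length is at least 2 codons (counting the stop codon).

0

Frame 1: GGT AGG CTA AGA TGT AAC — no ATG→stop ORF.
No ORF reaches 2 codons. Count = 0.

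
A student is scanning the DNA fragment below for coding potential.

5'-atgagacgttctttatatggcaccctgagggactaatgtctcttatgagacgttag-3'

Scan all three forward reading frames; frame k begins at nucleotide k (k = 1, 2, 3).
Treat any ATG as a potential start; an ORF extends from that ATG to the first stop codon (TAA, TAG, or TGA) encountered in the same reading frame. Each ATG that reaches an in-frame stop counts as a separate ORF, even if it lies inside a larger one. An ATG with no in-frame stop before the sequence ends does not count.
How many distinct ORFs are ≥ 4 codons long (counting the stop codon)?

4

Frame 1: ATG AGA CGT TCT TTA TAT GGC ACC CTG AGG GAC TAA TGT CTC TTA TGA GAC GTT — ATG at 1, stop TAA at 34 → 36 nt.
Frame 2: TGA GAC GTT CTT TAT ATG GCA CCC TGA GGG ACT AAT GTC TCT TAT GAG ACG TTA — ATG at 17, stop TGA at 26 → 12 nt.
Frame 3: GAG ACG TTC TTT ATA TGG CAC CCT GAG GGA CTA ATG TCT CTT ATG AGA CGT TAG — ATG at 36, stop TAG at 54 → 21 nt; ATG at 45, stop TAG at 54 → 12 nt.
ORFs ≥ 4 codons: frame 1 1–36 (12 codons), frame 2 17–28 (4 codons), frame 3 36–56 (7 codons), frame 3 45–56 (4 codons). Count = 4.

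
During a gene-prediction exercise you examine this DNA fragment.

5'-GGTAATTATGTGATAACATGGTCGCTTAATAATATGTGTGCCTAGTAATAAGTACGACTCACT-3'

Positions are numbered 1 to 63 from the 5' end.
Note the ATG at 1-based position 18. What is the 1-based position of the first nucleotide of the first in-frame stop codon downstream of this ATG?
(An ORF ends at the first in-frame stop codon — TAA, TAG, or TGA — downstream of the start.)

27

Codons from position 18: ATG (18–20), GTC (21–23), GCT (24–26), TAA (27–29).
TAA is a stop codon; it begins at position 27.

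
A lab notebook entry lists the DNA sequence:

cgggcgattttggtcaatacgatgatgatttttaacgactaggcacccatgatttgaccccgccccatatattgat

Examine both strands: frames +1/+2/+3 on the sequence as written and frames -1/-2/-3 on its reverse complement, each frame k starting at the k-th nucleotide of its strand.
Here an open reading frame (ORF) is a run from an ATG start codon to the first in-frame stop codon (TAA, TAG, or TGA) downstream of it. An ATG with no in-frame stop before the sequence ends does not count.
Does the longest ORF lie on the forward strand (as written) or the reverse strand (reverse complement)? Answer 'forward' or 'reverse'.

reverse

Reverse complement (5'→3'): ATCAATATATGGGGCGGGGTCAAATCATGGGTGCCTAGTCGTTAAAAATCATCATCGTATTGACCAAAATCGCCCG
Frame +1: CGG GCG ATT TTG GTC AAT ACG ATG ATG ATT TTT AAC GAC TAG GCA CCC ATG ATT TGA CCC CGC CCC ATA TAT TGA — ATG at 22, stop TAG at 40 → 21 nt; ATG at 25, stop TAG at 40 → 18 nt; ATG at 49, stop TGA at 55 → 9 nt.
Frame +2: GGG CGA TTT TGG TCA ATA CGA TGA TGA TTT TTA ACG ACT AGG CAC CCA TGA TTT GAC CCC GCC CCA TAT ATT GAT — no ATG→stop ORF.
Frame +3: GGC GAT TTT GGT CAA TAC GAT GAT GAT TTT TAA CGA CTA GGC ACC CAT GAT TTG ACC CCG CCC CAT ATA TTG — no ATG→stop ORF.
Frame -1: ATC AAT ATA TGG GGC GGG GTC AAA TCA TGG GTG CCT AGT CGT TAA AAA TCA TCA TCG TAT TGA CCA AAA TCG CCC — no ATG→stop ORF.
Frame -2: TCA ATA TAT GGG GCG GGG TCA AAT CAT GGG TGC CTA GTC GTT AAA AAT CAT CAT CGT ATT GAC CAA AAT CGC CCG — no ATG→stop ORF.
Frame -3: CAA TAT ATG GGG CGG GGT CAA ATC ATG GGT GCC TAG TCG TTA AAA ATC ATC ATC GTA TTG ACC AAA ATC GCC — ATG at 9, stop TAG at 36 → 30 nt; ATG at 27, stop TAG at 36 → 12 nt.
Forward-strand max 21 nt; reverse-strand max 30 nt. The reverse strand has the longer ORF.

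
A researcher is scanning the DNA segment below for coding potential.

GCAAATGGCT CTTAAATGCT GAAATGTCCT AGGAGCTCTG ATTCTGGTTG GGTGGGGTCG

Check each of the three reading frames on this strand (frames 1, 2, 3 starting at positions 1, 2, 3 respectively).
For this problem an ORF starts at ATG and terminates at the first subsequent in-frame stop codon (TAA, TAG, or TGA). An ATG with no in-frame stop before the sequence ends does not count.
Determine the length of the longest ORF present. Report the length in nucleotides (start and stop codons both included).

Frame 1: GCA AAT GGC TCT TAA ATG CTG AAA TGT CCT AGG AGC TCT GAT TCT GGT TGG GTG GGG TCG — no ATG→stop ORF.
Frame 2: CAA ATG GCT CTT AAA TGC TGA AAT GTC CTA GGA GCT CTG ATT CTG GTT GGG TGG GGT — ATG at 5, stop TGA at 20 → 18 nt.
Frame 3: AAA TGG CTC TTA AAT GCT GAA ATG TCC TAG GAG CTC TGA TTC TGG TTG GGT GGG GTC — ATG at 24, stop TAG at 30 → 9 nt.
Longest: frame 2, positions 5–22, 18 nt = 6 codons = 5 aa. → 18 nucleotides.

18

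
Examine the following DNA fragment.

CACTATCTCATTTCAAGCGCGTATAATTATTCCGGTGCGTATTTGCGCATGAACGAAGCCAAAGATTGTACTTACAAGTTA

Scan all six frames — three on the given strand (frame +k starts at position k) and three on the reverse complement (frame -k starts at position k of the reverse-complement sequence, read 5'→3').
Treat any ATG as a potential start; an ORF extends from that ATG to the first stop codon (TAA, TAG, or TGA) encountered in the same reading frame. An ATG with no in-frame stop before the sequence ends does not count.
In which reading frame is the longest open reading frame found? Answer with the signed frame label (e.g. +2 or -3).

Reverse complement (5'→3'): TAACTTGTAAGTACAATCTTTGGCTTCGTTCATGCGCAAATACGCACCGGAATAATTATACGCGCTTGAAATGAGATAGTG
Frame +1: CAC TAT CTC ATT TCA AGC GCG TAT AAT TAT TCC GGT GCG TAT TTG CGC ATG AAC GAA GCC AAA GAT TGT ACT TAC AAG TTA — no ATG→stop ORF.
Frame +2: ACT ATC TCA TTT CAA GCG CGT ATA ATT ATT CCG GTG CGT ATT TGC GCA TGA ACG AAG CCA AAG ATT GTA CTT ACA AGT — no ATG→stop ORF.
Frame +3: CTA TCT CAT TTC AAG CGC GTA TAA TTA TTC CGG TGC GTA TTT GCG CAT GAA CGA AGC CAA AGA TTG TAC TTA CAA GTT — no ATG→stop ORF.
Frame -1: TAA CTT GTA AGT ACA ATC TTT GGC TTC GTT CAT GCG CAA ATA CGC ACC GGA ATA ATT ATA CGC GCT TGA AAT GAG ATA GTG — no ATG→stop ORF.
Frame -2: AAC TTG TAA GTA CAA TCT TTG GCT TCG TTC ATG CGC AAA TAC GCA CCG GAA TAA TTA TAC GCG CTT GAA ATG AGA TAG — ATG at 32, stop TAA at 53 → 24 nt; ATG at 71, stop TAG at 77 → 9 nt.
Frame -3: ACT TGT AAG TAC AAT CTT TGG CTT CGT TCA TGC GCA AAT ACG CAC CGG AAT AAT TAT ACG CGC TTG AAA TGA GAT AGT — no ATG→stop ORF.
Longest ORF is 24 nt in frame -2 (positions 32–55).

-2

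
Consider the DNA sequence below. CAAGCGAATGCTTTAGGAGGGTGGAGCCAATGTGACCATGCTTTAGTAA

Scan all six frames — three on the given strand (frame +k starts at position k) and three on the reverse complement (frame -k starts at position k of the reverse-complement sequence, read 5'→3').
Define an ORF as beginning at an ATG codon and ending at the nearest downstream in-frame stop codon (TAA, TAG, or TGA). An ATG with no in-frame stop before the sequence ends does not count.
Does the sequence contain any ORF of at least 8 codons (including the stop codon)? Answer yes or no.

Reverse complement (5'→3'): TTACTAAAGCATGGTCACATTGGCTCCACCCTCCTAAAGCATTCGCTTG
Frame +1: CAA GCG AAT GCT TTA GGA GGG TGG AGC CAA TGT GAC CAT GCT TTA GTA — no ATG→stop ORF.
Frame +2: AAG CGA ATG CTT TAG GAG GGT GGA GCC AAT GTG ACC ATG CTT TAG TAA — ATG at 8, stop TAG at 14 → 9 nt; ATG at 38, stop TAG at 44 → 9 nt.
Frame +3: AGC GAA TGC TTT AGG AGG GTG GAG CCA ATG TGA CCA TGC TTT AGT — ATG at 30, stop TGA at 33 → 6 nt.
Frame -1: TTA CTA AAG CAT GGT CAC ATT GGC TCC ACC CTC CTA AAG CAT TCG CTT — no ATG→stop ORF.
Frame -2: TAC TAA AGC ATG GTC ACA TTG GCT CCA CCC TCC TAA AGC ATT CGC TTG — ATG at 11, stop TAA at 35 → 27 nt.
Frame -3: ACT AAA GCA TGG TCA CAT TGG CTC CAC CCT CCT AAA GCA TTC GCT — no ATG→stop ORF.
Frame -2 has an ORF of 9 codons (positions 11–37) ≥ 8, so yes.

yes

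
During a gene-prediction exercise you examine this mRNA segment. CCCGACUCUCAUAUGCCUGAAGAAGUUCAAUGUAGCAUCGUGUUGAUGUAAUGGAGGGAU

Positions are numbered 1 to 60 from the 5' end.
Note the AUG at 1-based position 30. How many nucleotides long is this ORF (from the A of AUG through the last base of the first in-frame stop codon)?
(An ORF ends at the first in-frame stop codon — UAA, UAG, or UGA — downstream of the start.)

6

Codons from position 30: AUG (30–32), UAG (33–35).
UAG is the first in-frame stop; ORF spans 30–35, 6 nucleotides.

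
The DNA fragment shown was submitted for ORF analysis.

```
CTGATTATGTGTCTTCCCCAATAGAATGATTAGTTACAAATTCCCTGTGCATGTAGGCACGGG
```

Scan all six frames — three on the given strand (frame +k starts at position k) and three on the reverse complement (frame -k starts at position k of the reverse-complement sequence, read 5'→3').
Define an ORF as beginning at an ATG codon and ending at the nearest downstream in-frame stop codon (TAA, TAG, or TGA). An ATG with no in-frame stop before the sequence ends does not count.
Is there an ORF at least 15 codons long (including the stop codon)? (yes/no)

yes

Reverse complement (5'→3'): CCCGTGCCTACATGCACAGGGAATTTGTAACTAATCATTCTATTGGGGAAGACACATAATCAG
Frame +1: CTG ATT ATG TGT CTT CCC CAA TAG AAT GAT TAG TTA CAA ATT CCC TGT GCA TGT AGG CAC GGG — ATG at 7, stop TAG at 22 → 18 nt.
Frame +2: TGA TTA TGT GTC TTC CCC AAT AGA ATG ATT AGT TAC AAA TTC CCT GTG CAT GTA GGC ACG — no ATG→stop ORF.
Frame +3: GAT TAT GTG TCT TCC CCA ATA GAA TGA TTA GTT ACA AAT TCC CTG TGC ATG TAG GCA CGG — ATG at 51, stop TAG at 54 → 6 nt.
Frame -1: CCC GTG CCT ACA TGC ACA GGG AAT TTG TAA CTA ATC ATT CTA TTG GGG AAG ACA CAT AAT CAG — no ATG→stop ORF.
Frame -2: CCG TGC CTA CAT GCA CAG GGA ATT TGT AAC TAA TCA TTC TAT TGG GGA AGA CAC ATA ATC — no ATG→stop ORF.
Frame -3: CGT GCC TAC ATG CAC AGG GAA TTT GTA ACT AAT CAT TCT ATT GGG GAA GAC ACA TAA TCA — ATG at 12, stop TAA at 57 → 48 nt.
Frame -3 has an ORF of 16 codons (positions 12–59) ≥ 15, so yes.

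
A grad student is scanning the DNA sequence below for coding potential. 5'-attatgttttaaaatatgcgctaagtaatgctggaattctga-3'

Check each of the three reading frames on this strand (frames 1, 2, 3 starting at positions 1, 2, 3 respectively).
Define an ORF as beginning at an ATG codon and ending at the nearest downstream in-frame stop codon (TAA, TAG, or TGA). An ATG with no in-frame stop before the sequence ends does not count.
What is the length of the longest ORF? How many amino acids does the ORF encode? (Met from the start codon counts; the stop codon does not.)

4

Frame 1: ATT ATG TTT TAA AAT ATG CGC TAA GTA ATG CTG GAA TTC TGA — ATG at 4, stop TAA at 10 → 9 nt; ATG at 16, stop TAA at 22 → 9 nt; ATG at 28, stop TGA at 40 → 15 nt.
Frame 2: TTA TGT TTT AAA ATA TGC GCT AAG TAA TGC TGG AAT TCT — no ATG→stop ORF.
Frame 3: TAT GTT TTA AAA TAT GCG CTA AGT AAT GCT GGA ATT CTG — no ATG→stop ORF.
Longest: frame 1, positions 28–42, 15 nt = 5 codons = 4 aa. → 4 amino acids.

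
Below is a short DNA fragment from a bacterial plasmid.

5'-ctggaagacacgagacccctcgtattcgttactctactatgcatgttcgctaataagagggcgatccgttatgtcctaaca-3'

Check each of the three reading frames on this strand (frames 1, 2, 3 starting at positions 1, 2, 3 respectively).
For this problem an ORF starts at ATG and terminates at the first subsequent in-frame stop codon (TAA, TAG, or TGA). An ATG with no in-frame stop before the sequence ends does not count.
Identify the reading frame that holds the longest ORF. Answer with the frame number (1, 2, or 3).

3

Frame 1: CTG GAA GAC ACG AGA CCC CTC GTA TTC GTT ACT CTA CTA TGC ATG TTC GCT AAT AAG AGG GCG ATC CGT TAT GTC CTA ACA — no ATG→stop ORF.
Frame 2: TGG AAG ACA CGA GAC CCC TCG TAT TCG TTA CTC TAC TAT GCA TGT TCG CTA ATA AGA GGG CGA TCC GTT ATG TCC TAA — ATG at 71, stop TAA at 77 → 9 nt.
Frame 3: GGA AGA CAC GAG ACC CCT CGT ATT CGT TAC TCT ACT ATG CAT GTT CGC TAA TAA GAG GGC GAT CCG TTA TGT CCT AAC — ATG at 39, stop TAA at 51 → 15 nt.
Longest ORF is 15 nt in frame 3 (positions 39–53).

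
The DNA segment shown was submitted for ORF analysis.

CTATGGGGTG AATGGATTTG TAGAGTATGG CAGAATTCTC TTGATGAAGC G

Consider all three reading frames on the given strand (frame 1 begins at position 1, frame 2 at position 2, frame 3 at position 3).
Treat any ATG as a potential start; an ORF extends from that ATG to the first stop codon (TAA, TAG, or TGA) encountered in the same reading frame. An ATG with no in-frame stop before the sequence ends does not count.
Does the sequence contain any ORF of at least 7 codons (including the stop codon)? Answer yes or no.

Frame 1: CTA TGG GGT GAA TGG ATT TGT AGA GTA TGG CAG AAT TCT CTT GAT GAA GCG — no ATG→stop ORF.
Frame 2: TAT GGG GTG AAT GGA TTT GTA GAG TAT GGC AGA ATT CTC TTG ATG AAG — no ATG→stop ORF.
Frame 3: ATG GGG TGA ATG GAT TTG TAG AGT ATG GCA GAA TTC TCT TGA TGA AGC — ATG at 3, stop TGA at 9 → 9 nt; ATG at 12, stop TAG at 21 → 12 nt; ATG at 27, stop TGA at 42 → 18 nt.
Largest ORF found is 6 codons < 7, so no.

no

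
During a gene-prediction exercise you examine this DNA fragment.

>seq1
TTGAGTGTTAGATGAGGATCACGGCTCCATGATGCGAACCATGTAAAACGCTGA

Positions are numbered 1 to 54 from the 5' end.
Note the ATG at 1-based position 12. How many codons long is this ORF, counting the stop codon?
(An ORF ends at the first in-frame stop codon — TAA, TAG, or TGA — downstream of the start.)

Codons from position 12: ATG (12–14), AGG (15–17), ATC (18–20), ACG (21–23), GCT (24–26), CCA (27–29), TGA (30–32).
TGA is the first in-frame stop; that's 7 codons including the stop.

7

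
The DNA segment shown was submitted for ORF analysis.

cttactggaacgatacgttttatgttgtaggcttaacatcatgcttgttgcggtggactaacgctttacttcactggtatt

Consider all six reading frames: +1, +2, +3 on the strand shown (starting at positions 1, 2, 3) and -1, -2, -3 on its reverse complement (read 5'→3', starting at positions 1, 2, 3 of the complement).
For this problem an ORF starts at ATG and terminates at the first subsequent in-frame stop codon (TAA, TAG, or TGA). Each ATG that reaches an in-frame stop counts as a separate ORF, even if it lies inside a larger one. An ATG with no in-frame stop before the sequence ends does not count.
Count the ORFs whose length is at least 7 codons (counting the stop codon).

1

Reverse complement (5'→3'): AATACCAGTGAAGTAAAGCGTTAGTCCACCGCAACAAGCATGATGTTAAGCCTACAACATAAAACGTATCGTTCCAGTAAG
Frame +1: CTT ACT GGA ACG ATA CGT TTT ATG TTG TAG GCT TAA CAT CAT GCT TGT TGC GGT GGA CTA ACG CTT TAC TTC ACT GGT ATT — ATG at 22, stop TAG at 28 → 9 nt.
Frame +2: TTA CTG GAA CGA TAC GTT TTA TGT TGT AGG CTT AAC ATC ATG CTT GTT GCG GTG GAC TAA CGC TTT ACT TCA CTG GTA — ATG at 41, stop TAA at 59 → 21 nt.
Frame +3: TAC TGG AAC GAT ACG TTT TAT GTT GTA GGC TTA ACA TCA TGC TTG TTG CGG TGG ACT AAC GCT TTA CTT CAC TGG TAT — no ATG→stop ORF.
Frame -1: AAT ACC AGT GAA GTA AAG CGT TAG TCC ACC GCA ACA AGC ATG ATG TTA AGC CTA CAA CAT AAA ACG TAT CGT TCC AGT AAG — no ATG→stop ORF.
Frame -2: ATA CCA GTG AAG TAA AGC GTT AGT CCA CCG CAA CAA GCA TGA TGT TAA GCC TAC AAC ATA AAA CGT ATC GTT CCA GTA — no ATG→stop ORF.
Frame -3: TAC CAG TGA AGT AAA GCG TTA GTC CAC CGC AAC AAG CAT GAT GTT AAG CCT ACA ACA TAA AAC GTA TCG TTC CAG TAA — no ATG→stop ORF.
ORFs ≥ 7 codons: frame +2 41–61 (7 codons). Count = 1.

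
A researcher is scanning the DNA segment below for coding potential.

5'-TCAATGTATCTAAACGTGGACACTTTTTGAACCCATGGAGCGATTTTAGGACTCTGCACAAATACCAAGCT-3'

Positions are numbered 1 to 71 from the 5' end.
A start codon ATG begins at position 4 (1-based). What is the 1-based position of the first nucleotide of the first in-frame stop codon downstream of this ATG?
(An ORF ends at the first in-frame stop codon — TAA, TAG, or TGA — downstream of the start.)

Codons from position 4: ATG (4–6), TAT (7–9), CTA (10–12), AAC (13–15), GTG (16–18), GAC (19–21), ACT (22–24), TTT (25–27), TGA (28–30).
TGA is a stop codon; it begins at position 28.

28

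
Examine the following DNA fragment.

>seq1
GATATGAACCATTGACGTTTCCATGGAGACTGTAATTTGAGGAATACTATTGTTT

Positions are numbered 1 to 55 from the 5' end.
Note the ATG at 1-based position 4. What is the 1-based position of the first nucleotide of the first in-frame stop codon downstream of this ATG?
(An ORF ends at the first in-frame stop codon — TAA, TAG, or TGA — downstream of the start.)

13

Codons from position 4: ATG (4–6), AAC (7–9), CAT (10–12), TGA (13–15).
TGA is a stop codon; it begins at position 13.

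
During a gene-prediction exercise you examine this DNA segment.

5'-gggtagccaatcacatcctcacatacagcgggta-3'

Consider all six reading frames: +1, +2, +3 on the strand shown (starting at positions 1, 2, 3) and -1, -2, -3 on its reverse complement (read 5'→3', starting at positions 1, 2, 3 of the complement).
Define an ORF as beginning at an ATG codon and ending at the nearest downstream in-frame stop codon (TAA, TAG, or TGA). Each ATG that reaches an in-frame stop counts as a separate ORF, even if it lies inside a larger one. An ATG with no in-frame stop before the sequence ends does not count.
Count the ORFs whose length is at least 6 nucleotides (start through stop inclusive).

Reverse complement (5'→3'): TACCCGCTGTATGTGAGGATGTGATTGGCTACCC
Frame +1: GGG TAG CCA ATC ACA TCC TCA CAT ACA GCG GGT — no ATG→stop ORF.
Frame +2: GGT AGC CAA TCA CAT CCT CAC ATA CAG CGG GTA — no ATG→stop ORF.
Frame +3: GTA GCC AAT CAC ATC CTC ACA TAC AGC GGG — no ATG→stop ORF.
Frame -1: TAC CCG CTG TAT GTG AGG ATG TGA TTG GCT ACC — ATG at 19, stop TGA at 22 → 6 nt.
Frame -2: ACC CGC TGT ATG TGA GGA TGT GAT TGG CTA CCC — ATG at 11, stop TGA at 14 → 6 nt.
Frame -3: CCC GCT GTA TGT GAG GAT GTG ATT GGC TAC — no ATG→stop ORF.
ORFs ≥ 6 nucleotides: frame -1 19–24 (6 nucleotides), frame -2 11–16 (6 nucleotides). Count = 2.

2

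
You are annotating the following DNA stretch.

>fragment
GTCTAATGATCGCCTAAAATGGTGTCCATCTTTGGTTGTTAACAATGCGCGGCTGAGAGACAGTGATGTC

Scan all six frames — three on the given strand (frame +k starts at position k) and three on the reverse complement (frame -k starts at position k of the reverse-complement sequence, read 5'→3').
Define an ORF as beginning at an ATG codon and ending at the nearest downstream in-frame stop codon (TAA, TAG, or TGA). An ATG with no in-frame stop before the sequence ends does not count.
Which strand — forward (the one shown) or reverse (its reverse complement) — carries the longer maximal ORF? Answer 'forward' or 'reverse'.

reverse

Reverse complement (5'→3'): GACATCACTGTCTCTCAGCCGCGCATTGTTAACAACCAAAGATGGACACCATTTTAGGCGATCATTAGAC
Frame +1: GTC TAA TGA TCG CCT AAA ATG GTG TCC ATC TTT GGT TGT TAA CAA TGC GCG GCT GAG AGA CAG TGA TGT — ATG at 19, stop TAA at 40 → 24 nt.
Frame +2: TCT AAT GAT CGC CTA AAA TGG TGT CCA TCT TTG GTT GTT AAC AAT GCG CGG CTG AGA GAC AGT GAT GTC — no ATG→stop ORF.
Frame +3: CTA ATG ATC GCC TAA AAT GGT GTC CAT CTT TGG TTG TTA ACA ATG CGC GGC TGA GAG ACA GTG ATG — ATG at 6, stop TAA at 15 → 12 nt; ATG at 45, stop TGA at 54 → 12 nt.
Frame -1: GAC ATC ACT GTC TCT CAG CCG CGC ATT GTT AAC AAC CAA AGA TGG ACA CCA TTT TAG GCG ATC ATT AGA — no ATG→stop ORF.
Frame -2: ACA TCA CTG TCT CTC AGC CGC GCA TTG TTA ACA ACC AAA GAT GGA CAC CAT TTT AGG CGA TCA TTA GAC — no ATG→stop ORF.
Frame -3: CAT CAC TGT CTC TCA GCC GCG CAT TGT TAA CAA CCA AAG ATG GAC ACC ATT TTA GGC GAT CAT TAG — ATG at 42, stop TAG at 66 → 27 nt.
Forward-strand max 24 nt; reverse-strand max 27 nt. The reverse strand has the longer ORF.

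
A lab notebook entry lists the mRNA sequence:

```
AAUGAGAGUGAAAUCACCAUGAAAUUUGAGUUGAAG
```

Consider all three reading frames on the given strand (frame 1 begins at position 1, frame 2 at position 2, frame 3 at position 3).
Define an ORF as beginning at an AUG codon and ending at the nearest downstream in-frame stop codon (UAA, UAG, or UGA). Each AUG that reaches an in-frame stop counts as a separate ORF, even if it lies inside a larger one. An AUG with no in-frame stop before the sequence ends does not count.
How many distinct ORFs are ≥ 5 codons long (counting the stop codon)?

1

Frame 1: AAU GAG AGU GAA AUC ACC AUG AAA UUU GAG UUG AAG — no AUG→stop ORF.
Frame 2: AUG AGA GUG AAA UCA CCA UGA AAU UUG AGU UGA — AUG at 2, stop UGA at 20 → 21 nt.
Frame 3: UGA GAG UGA AAU CAC CAU GAA AUU UGA GUU GAA — no AUG→stop ORF.
ORFs ≥ 5 codons: frame 2 2–22 (7 codons). Count = 1.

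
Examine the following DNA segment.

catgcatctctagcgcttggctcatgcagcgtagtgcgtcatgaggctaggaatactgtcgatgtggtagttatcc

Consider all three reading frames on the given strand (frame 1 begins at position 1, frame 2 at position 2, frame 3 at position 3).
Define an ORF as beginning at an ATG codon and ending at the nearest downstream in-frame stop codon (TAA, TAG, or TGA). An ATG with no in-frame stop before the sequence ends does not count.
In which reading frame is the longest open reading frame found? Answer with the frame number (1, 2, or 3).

Frame 1: CAT GCA TCT CTA GCG CTT GGC TCA TGC AGC GTA GTG CGT CAT GAG GCT AGG AAT ACT GTC GAT GTG GTA GTT ATC — no ATG→stop ORF.
Frame 2: ATG CAT CTC TAG CGC TTG GCT CAT GCA GCG TAG TGC GTC ATG AGG CTA GGA ATA CTG TCG ATG TGG TAG TTA TCC — ATG at 2, stop TAG at 11 → 12 nt; ATG at 41, stop TAG at 68 → 30 nt; ATG at 62, stop TAG at 68 → 9 nt.
Frame 3: TGC ATC TCT AGC GCT TGG CTC ATG CAG CGT AGT GCG TCA TGA GGC TAG GAA TAC TGT CGA TGT GGT AGT TAT — ATG at 24, stop TGA at 42 → 21 nt.
Longest ORF is 30 nt in frame 2 (positions 41–70).

2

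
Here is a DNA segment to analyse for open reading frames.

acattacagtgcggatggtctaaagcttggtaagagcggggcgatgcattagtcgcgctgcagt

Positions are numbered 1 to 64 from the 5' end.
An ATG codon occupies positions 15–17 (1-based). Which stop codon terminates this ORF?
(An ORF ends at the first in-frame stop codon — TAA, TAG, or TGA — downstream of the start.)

TAA

Codons from position 15: ATG (15–17), GTC (18–20), TAA (21–23).
The first in-frame stop codon is TAA.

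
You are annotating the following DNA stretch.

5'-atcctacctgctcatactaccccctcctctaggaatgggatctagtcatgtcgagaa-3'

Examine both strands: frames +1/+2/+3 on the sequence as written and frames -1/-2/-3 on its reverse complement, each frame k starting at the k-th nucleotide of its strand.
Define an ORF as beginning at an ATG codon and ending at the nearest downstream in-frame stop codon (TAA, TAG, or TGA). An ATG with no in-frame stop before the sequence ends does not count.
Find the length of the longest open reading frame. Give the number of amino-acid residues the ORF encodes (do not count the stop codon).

Reverse complement (5'→3'): TTCTCGACATGACTAGATCCCATTCCTAGAGGAGGGGGTAGTATGAGCAGGTAGGAT
Frame +1: ATC CTA CCT GCT CAT ACT ACC CCC TCC TCT AGG AAT GGG ATC TAG TCA TGT CGA GAA — no ATG→stop ORF.
Frame +2: TCC TAC CTG CTC ATA CTA CCC CCT CCT CTA GGA ATG GGA TCT AGT CAT GTC GAG — no ATG→stop ORF.
Frame +3: CCT ACC TGC TCA TAC TAC CCC CTC CTC TAG GAA TGG GAT CTA GTC ATG TCG AGA — no ATG→stop ORF.
Frame -1: TTC TCG ACA TGA CTA GAT CCC ATT CCT AGA GGA GGG GGT AGT ATG AGC AGG TAG GAT — ATG at 43, stop TAG at 52 → 12 nt.
Frame -2: TCT CGA CAT GAC TAG ATC CCA TTC CTA GAG GAG GGG GTA GTA TGA GCA GGT AGG — no ATG→stop ORF.
Frame -3: CTC GAC ATG ACT AGA TCC CAT TCC TAG AGG AGG GGG TAG TAT GAG CAG GTA GGA — ATG at 9, stop TAG at 27 → 21 nt.
Longest: frame -3, positions 9–29, 21 nt = 7 codons = 6 aa. → 6 amino acids.

6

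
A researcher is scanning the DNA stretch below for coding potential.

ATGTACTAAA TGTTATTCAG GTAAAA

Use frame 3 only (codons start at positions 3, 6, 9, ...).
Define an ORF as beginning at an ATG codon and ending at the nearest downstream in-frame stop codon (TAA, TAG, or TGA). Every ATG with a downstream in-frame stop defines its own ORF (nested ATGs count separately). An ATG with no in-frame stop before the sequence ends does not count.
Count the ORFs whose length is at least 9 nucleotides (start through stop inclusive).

0

Frame 3: GTA CTA AAT GTT ATT CAG GTA AAA — no ATG→stop ORF.
No ORF reaches 9 nucleotides. Count = 0.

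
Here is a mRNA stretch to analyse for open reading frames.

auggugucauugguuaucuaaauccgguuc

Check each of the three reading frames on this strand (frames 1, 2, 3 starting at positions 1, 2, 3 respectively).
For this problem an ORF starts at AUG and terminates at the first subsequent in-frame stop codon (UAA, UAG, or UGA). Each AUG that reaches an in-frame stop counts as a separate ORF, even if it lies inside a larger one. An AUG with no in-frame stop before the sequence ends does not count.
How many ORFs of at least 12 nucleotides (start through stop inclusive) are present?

Frame 1: AUG GUG UCA UUG GUU AUC UAA AUC CGG UUC — AUG at 1, stop UAA at 19 → 21 nt.
Frame 2: UGG UGU CAU UGG UUA UCU AAA UCC GGU — no AUG→stop ORF.
Frame 3: GGU GUC AUU GGU UAU CUA AAU CCG GUU — no AUG→stop ORF.
ORFs ≥ 12 nucleotides: frame 1 1–21 (21 nucleotides). Count = 1.

1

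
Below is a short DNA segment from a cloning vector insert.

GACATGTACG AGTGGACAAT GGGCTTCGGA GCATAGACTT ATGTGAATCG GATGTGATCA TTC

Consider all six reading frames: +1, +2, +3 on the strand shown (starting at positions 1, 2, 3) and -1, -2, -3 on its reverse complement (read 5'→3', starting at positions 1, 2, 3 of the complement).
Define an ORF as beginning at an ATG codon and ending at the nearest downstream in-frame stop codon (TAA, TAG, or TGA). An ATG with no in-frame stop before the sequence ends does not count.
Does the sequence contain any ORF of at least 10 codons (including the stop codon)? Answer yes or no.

yes

Reverse complement (5'→3'): GAATGATCACATCCGATTCACATAAGTCTATGCTCCGAAGCCCATTGTCCACTCGTACATGTC
Frame +1: GAC ATG TAC GAG TGG ACA ATG GGC TTC GGA GCA TAG ACT TAT GTG AAT CGG ATG TGA TCA TTC — ATG at 4, stop TAG at 34 → 33 nt; ATG at 19, stop TAG at 34 → 18 nt; ATG at 52, stop TGA at 55 → 6 nt.
Frame +2: ACA TGT ACG AGT GGA CAA TGG GCT TCG GAG CAT AGA CTT ATG TGA ATC GGA TGT GAT CAT — ATG at 41, stop TGA at 44 → 6 nt.
Frame +3: CAT GTA CGA GTG GAC AAT GGG CTT CGG AGC ATA GAC TTA TGT GAA TCG GAT GTG ATC ATT — no ATG→stop ORF.
Frame -1: GAA TGA TCA CAT CCG ATT CAC ATA AGT CTA TGC TCC GAA GCC CAT TGT CCA CTC GTA CAT GTC — no ATG→stop ORF.
Frame -2: AAT GAT CAC ATC CGA TTC ACA TAA GTC TAT GCT CCG AAG CCC ATT GTC CAC TCG TAC ATG — no ATG→stop ORF.
Frame -3: ATG ATC ACA TCC GAT TCA CAT AAG TCT ATG CTC CGA AGC CCA TTG TCC ACT CGT ACA TGT — no ATG→stop ORF.
Frame +1 has an ORF of 11 codons (positions 4–36) ≥ 10, so yes.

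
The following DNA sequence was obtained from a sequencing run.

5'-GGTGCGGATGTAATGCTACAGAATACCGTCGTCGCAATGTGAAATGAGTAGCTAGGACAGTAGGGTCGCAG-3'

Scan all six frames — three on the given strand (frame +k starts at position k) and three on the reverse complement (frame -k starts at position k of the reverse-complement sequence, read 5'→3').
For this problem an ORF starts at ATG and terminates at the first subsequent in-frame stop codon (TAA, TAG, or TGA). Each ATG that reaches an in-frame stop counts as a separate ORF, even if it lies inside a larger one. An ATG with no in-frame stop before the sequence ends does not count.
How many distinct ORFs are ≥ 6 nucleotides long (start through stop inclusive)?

Reverse complement (5'→3'): CTGCGACCCTACTGTCCTAGCTACTCATTTCACATTGCGACGACGGTATTCTGTAGCATTACATCCGCACC
Frame +1: GGT GCG GAT GTA ATG CTA CAG AAT ACC GTC GTC GCA ATG TGA AAT GAG TAG CTA GGA CAG TAG GGT CGC — ATG at 13, stop TGA at 40 → 30 nt; ATG at 37, stop TGA at 40 → 6 nt.
Frame +2: GTG CGG ATG TAA TGC TAC AGA ATA CCG TCG TCG CAA TGT GAA ATG AGT AGC TAG GAC AGT AGG GTC GCA — ATG at 8, stop TAA at 11 → 6 nt; ATG at 44, stop TAG at 53 → 12 nt.
Frame +3: TGC GGA TGT AAT GCT ACA GAA TAC CGT CGT CGC AAT GTG AAA TGA GTA GCT AGG ACA GTA GGG TCG CAG — no ATG→stop ORF.
Frame -1: CTG CGA CCC TAC TGT CCT AGC TAC TCA TTT CAC ATT GCG ACG ACG GTA TTC TGT AGC ATT ACA TCC GCA — no ATG→stop ORF.
Frame -2: TGC GAC CCT ACT GTC CTA GCT ACT CAT TTC ACA TTG CGA CGA CGG TAT TCT GTA GCA TTA CAT CCG CAC — no ATG→stop ORF.
Frame -3: GCG ACC CTA CTG TCC TAG CTA CTC ATT TCA CAT TGC GAC GAC GGT ATT CTG TAG CAT TAC ATC CGC ACC — no ATG→stop ORF.
ORFs ≥ 6 nucleotides: frame +1 13–42 (30 nucleotides), frame +1 37–42 (6 nucleotides), frame +2 8–13 (6 nucleotides), frame +2 44–55 (12 nucleotides). Count = 4.

4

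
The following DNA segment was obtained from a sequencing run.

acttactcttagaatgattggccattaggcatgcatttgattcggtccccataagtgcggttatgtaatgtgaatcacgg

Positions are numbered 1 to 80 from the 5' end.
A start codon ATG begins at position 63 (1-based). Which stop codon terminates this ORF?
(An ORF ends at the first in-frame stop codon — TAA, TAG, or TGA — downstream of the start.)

TAA

Codons from position 63: ATG (63–65), TAA (66–68).
The first in-frame stop codon is TAA.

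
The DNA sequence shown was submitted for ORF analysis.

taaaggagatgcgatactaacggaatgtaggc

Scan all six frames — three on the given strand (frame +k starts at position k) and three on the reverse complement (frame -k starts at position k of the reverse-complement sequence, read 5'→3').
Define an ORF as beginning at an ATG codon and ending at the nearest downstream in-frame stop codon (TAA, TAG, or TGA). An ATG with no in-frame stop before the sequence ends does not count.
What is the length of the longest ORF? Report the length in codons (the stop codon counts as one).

4

Reverse complement (5'→3'): GCCTACATTCCGTTAGTATCGCATCTCCTTTA
Frame +1: TAA AGG AGA TGC GAT ACT AAC GGA ATG TAG — ATG at 25, stop TAG at 28 → 6 nt.
Frame +2: AAA GGA GAT GCG ATA CTA ACG GAA TGT AGG — no ATG→stop ORF.
Frame +3: AAG GAG ATG CGA TAC TAA CGG AAT GTA GGC — ATG at 9, stop TAA at 18 → 12 nt.
Frame -1: GCC TAC ATT CCG TTA GTA TCG CAT CTC CTT — no ATG→stop ORF.
Frame -2: CCT ACA TTC CGT TAG TAT CGC ATC TCC TTT — no ATG→stop ORF.
Frame -3: CTA CAT TCC GTT AGT ATC GCA TCT CCT TTA — no ATG→stop ORF.
Longest: frame +3, positions 9–20, 12 nt = 4 codons = 3 aa. → 4 codons.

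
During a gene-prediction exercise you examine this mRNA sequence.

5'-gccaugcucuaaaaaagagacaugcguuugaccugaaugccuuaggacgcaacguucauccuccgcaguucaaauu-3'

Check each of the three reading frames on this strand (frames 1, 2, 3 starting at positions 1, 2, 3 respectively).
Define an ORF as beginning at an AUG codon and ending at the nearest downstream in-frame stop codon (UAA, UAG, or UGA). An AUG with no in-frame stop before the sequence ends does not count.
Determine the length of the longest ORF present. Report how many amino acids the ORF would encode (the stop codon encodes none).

4

Frame 1: GCC AUG CUC UAA AAA AGA GAC AUG CGU UUG ACC UGA AUG CCU UAG GAC GCA ACG UUC AUC CUC CGC AGU UCA AAU — AUG at 4, stop UAA at 10 → 9 nt; AUG at 22, stop UGA at 34 → 15 nt; AUG at 37, stop UAG at 43 → 9 nt.
Frame 2: CCA UGC UCU AAA AAA GAG ACA UGC GUU UGA CCU GAA UGC CUU AGG ACG CAA CGU UCA UCC UCC GCA GUU CAA AUU — no AUG→stop ORF.
Frame 3: CAU GCU CUA AAA AAG AGA CAU GCG UUU GAC CUG AAU GCC UUA GGA CGC AAC GUU CAU CCU CCG CAG UUC AAA — no AUG→stop ORF.
Longest: frame 1, positions 22–36, 15 nt = 5 codons = 4 aa. → 4 amino acids.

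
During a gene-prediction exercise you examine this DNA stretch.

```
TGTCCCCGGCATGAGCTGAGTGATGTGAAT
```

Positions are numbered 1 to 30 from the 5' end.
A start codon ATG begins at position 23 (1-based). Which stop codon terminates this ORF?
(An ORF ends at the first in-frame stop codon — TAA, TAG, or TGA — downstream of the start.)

Codons from position 23: ATG (23–25), TGA (26–28).
The first in-frame stop codon is TGA.

TGA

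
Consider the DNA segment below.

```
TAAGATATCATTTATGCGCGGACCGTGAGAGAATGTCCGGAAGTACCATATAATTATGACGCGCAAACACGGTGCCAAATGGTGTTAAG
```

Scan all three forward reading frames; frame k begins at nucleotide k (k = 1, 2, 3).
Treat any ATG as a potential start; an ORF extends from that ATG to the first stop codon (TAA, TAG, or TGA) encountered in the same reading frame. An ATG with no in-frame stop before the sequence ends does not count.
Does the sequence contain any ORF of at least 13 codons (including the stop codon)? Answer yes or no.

no

Frame 1: TAA GAT ATC ATT TAT GCG CGG ACC GTG AGA GAA TGT CCG GAA GTA CCA TAT AAT TAT GAC GCG CAA ACA CGG TGC CAA ATG GTG TTA — no ATG→stop ORF.
Frame 2: AAG ATA TCA TTT ATG CGC GGA CCG TGA GAG AAT GTC CGG AAG TAC CAT ATA ATT ATG ACG CGC AAA CAC GGT GCC AAA TGG TGT TAA — ATG at 14, stop TGA at 26 → 15 nt; ATG at 56, stop TAA at 86 → 33 nt.
Frame 3: AGA TAT CAT TTA TGC GCG GAC CGT GAG AGA ATG TCC GGA AGT ACC ATA TAA TTA TGA CGC GCA AAC ACG GTG CCA AAT GGT GTT AAG — ATG at 33, stop TAA at 51 → 21 nt.
Largest ORF found is 11 codons < 13, so no.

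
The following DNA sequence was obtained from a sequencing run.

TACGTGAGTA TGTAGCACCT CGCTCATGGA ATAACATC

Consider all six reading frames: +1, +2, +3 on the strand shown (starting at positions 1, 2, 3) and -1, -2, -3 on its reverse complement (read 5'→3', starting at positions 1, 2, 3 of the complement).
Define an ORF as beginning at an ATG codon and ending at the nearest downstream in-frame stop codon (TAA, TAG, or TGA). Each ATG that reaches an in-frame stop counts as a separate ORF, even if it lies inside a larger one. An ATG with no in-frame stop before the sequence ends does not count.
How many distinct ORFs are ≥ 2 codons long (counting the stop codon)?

2

Reverse complement (5'→3'): GATGTTATTCCATGAGCGAGGTGCTACATACTCACGTA
Frame +1: TAC GTG AGT ATG TAG CAC CTC GCT CAT GGA ATA ACA — ATG at 10, stop TAG at 13 → 6 nt.
Frame +2: ACG TGA GTA TGT AGC ACC TCG CTC ATG GAA TAA CAT — ATG at 26, stop TAA at 32 → 9 nt.
Frame +3: CGT GAG TAT GTA GCA CCT CGC TCA TGG AAT AAC ATC — no ATG→stop ORF.
Frame -1: GAT GTT ATT CCA TGA GCG AGG TGC TAC ATA CTC ACG — no ATG→stop ORF.
Frame -2: ATG TTA TTC CAT GAG CGA GGT GCT ACA TAC TCA CGT — no ATG→stop ORF.
Frame -3: TGT TAT TCC ATG AGC GAG GTG CTA CAT ACT CAC GTA — no ATG→stop ORF.
ORFs ≥ 2 codons: frame +1 10–15 (2 codons), frame +2 26–34 (3 codons). Count = 2.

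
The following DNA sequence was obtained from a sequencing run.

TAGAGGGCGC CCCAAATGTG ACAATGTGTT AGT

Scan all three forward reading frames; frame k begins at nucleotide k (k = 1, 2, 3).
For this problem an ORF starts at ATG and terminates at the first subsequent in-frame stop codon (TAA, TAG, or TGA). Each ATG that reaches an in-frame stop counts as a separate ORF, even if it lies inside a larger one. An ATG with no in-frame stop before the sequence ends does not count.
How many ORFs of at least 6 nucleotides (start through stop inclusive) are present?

Frame 1: TAG AGG GCG CCC CAA ATG TGA CAA TGT GTT AGT — ATG at 16, stop TGA at 19 → 6 nt.
Frame 2: AGA GGG CGC CCC AAA TGT GAC AAT GTG TTA — no ATG→stop ORF.
Frame 3: GAG GGC GCC CCA AAT GTG ACA ATG TGT TAG — ATG at 24, stop TAG at 30 → 9 nt.
ORFs ≥ 6 nucleotides: frame 1 16–21 (6 nucleotides), frame 3 24–32 (9 nucleotides). Count = 2.

2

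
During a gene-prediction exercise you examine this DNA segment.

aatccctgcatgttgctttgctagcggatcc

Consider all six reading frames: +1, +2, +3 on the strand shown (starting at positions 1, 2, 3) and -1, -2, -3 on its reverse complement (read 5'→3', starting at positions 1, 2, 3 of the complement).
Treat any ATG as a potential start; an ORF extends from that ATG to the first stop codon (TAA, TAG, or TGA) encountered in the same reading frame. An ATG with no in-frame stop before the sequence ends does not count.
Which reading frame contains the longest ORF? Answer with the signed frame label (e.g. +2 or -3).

Reverse complement (5'→3'): GGATCCGCTAGCAAAGCAACATGCAGGGATT
Frame +1: AAT CCC TGC ATG TTG CTT TGC TAG CGG ATC — ATG at 10, stop TAG at 22 → 15 nt.
Frame +2: ATC CCT GCA TGT TGC TTT GCT AGC GGA TCC — no ATG→stop ORF.
Frame +3: TCC CTG CAT GTT GCT TTG CTA GCG GAT — no ATG→stop ORF.
Frame -1: GGA TCC GCT AGC AAA GCA ACA TGC AGG GAT — no ATG→stop ORF.
Frame -2: GAT CCG CTA GCA AAG CAA CAT GCA GGG ATT — no ATG→stop ORF.
Frame -3: ATC CGC TAG CAA AGC AAC ATG CAG GGA — no ATG→stop ORF.
Longest ORF is 15 nt in frame +1 (positions 10–24).

+1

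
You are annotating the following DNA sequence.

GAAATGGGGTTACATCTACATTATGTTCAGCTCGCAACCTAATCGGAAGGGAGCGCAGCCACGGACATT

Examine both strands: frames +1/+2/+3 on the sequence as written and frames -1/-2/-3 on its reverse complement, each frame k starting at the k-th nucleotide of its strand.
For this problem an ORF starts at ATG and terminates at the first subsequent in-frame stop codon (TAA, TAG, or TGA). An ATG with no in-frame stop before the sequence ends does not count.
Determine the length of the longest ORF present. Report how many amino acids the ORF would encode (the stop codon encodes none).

12

Reverse complement (5'→3'): AATGTCCGTGGCTGCGCTCCCTTCCGATTAGGTTGCGAGCTGAACATAATGTAGATGTAACCCCATTTC
Frame +1: GAA ATG GGG TTA CAT CTA CAT TAT GTT CAG CTC GCA ACC TAA TCG GAA GGG AGC GCA GCC ACG GAC ATT — ATG at 4, stop TAA at 40 → 39 nt.
Frame +2: AAA TGG GGT TAC ATC TAC ATT ATG TTC AGC TCG CAA CCT AAT CGG AAG GGA GCG CAG CCA CGG ACA — no ATG→stop ORF.
Frame +3: AAT GGG GTT ACA TCT ACA TTA TGT TCA GCT CGC AAC CTA ATC GGA AGG GAG CGC AGC CAC GGA CAT — no ATG→stop ORF.
Frame -1: AAT GTC CGT GGC TGC GCT CCC TTC CGA TTA GGT TGC GAG CTG AAC ATA ATG TAG ATG TAA CCC CAT TTC — ATG at 49, stop TAG at 52 → 6 nt; ATG at 55, stop TAA at 58 → 6 nt.
Frame -2: ATG TCC GTG GCT GCG CTC CCT TCC GAT TAG GTT GCG AGC TGA ACA TAA TGT AGA TGT AAC CCC ATT — ATG at 2, stop TAG at 29 → 30 nt.
Frame -3: TGT CCG TGG CTG CGC TCC CTT CCG ATT AGG TTG CGA GCT GAA CAT AAT GTA GAT GTA ACC CCA TTT — no ATG→stop ORF.
Longest: frame +1, positions 4–42, 39 nt = 13 codons = 12 aa. → 12 amino acids.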